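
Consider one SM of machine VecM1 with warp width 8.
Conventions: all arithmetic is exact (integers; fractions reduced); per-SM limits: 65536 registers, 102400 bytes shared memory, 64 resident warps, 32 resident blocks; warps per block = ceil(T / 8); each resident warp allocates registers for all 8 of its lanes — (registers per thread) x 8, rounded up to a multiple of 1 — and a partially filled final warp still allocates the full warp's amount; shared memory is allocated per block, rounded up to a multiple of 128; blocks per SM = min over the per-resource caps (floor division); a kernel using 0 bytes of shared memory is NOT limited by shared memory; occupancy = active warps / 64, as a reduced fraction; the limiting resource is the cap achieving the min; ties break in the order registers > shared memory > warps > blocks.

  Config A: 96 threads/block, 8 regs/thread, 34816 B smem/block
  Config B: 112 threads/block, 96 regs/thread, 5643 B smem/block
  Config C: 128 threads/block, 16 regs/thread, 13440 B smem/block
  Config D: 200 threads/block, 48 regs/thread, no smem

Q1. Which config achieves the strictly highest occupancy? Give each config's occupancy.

occupancies: A 3/8, B 7/8, C 1, D 25/32

Answer: C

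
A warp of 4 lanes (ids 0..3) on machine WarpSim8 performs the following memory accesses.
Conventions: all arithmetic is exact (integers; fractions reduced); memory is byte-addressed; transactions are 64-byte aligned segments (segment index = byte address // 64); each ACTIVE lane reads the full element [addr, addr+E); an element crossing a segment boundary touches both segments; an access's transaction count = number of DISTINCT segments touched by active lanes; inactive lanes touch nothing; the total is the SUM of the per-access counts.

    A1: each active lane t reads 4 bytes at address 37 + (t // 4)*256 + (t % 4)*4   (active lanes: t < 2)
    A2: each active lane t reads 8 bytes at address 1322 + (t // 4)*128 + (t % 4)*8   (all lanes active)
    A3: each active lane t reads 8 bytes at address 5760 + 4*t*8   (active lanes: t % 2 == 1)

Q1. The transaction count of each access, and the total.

A1: 1 transaction
A2: 2 transactions
A3: 2 transactions

Answer: 1,2,2; total 5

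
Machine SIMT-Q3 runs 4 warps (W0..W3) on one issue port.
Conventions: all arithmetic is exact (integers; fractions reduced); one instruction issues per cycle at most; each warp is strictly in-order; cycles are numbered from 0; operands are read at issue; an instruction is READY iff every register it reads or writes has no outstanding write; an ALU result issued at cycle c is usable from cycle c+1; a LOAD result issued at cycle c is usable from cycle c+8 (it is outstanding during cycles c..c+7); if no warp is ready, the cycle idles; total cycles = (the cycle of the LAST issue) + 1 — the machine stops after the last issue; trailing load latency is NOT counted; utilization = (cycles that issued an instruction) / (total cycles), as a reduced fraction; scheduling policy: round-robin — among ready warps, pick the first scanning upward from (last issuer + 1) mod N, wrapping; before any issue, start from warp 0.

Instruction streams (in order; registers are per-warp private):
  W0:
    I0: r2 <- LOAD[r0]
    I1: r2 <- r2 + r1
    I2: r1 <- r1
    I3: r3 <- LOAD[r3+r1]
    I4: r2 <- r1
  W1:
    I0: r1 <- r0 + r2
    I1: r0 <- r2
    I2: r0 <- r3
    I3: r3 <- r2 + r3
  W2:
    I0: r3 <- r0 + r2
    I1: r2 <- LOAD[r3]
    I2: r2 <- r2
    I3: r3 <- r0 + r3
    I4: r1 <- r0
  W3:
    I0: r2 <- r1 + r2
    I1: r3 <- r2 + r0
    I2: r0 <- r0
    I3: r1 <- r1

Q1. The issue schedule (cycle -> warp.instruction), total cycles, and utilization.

cycle 0: W0.I0
cycle 1: W1.I0
cycle 2: W2.I0
cycle 3: W3.I0
cycle 4: W1.I1
cycle 5: W2.I1
cycle 6: W3.I1
cycle 7: W1.I2
cycle 8: W3.I2
cycle 9: W0.I1
cycle 10: W1.I3
cycle 11: W3.I3
cycle 12: W0.I2
cycle 13: W2.I2
cycle 14: W0.I3
cycle 15: W2.I3
cycle 16: W0.I4
cycle 17: W2.I4

Answer: 18 cycles, utilization 1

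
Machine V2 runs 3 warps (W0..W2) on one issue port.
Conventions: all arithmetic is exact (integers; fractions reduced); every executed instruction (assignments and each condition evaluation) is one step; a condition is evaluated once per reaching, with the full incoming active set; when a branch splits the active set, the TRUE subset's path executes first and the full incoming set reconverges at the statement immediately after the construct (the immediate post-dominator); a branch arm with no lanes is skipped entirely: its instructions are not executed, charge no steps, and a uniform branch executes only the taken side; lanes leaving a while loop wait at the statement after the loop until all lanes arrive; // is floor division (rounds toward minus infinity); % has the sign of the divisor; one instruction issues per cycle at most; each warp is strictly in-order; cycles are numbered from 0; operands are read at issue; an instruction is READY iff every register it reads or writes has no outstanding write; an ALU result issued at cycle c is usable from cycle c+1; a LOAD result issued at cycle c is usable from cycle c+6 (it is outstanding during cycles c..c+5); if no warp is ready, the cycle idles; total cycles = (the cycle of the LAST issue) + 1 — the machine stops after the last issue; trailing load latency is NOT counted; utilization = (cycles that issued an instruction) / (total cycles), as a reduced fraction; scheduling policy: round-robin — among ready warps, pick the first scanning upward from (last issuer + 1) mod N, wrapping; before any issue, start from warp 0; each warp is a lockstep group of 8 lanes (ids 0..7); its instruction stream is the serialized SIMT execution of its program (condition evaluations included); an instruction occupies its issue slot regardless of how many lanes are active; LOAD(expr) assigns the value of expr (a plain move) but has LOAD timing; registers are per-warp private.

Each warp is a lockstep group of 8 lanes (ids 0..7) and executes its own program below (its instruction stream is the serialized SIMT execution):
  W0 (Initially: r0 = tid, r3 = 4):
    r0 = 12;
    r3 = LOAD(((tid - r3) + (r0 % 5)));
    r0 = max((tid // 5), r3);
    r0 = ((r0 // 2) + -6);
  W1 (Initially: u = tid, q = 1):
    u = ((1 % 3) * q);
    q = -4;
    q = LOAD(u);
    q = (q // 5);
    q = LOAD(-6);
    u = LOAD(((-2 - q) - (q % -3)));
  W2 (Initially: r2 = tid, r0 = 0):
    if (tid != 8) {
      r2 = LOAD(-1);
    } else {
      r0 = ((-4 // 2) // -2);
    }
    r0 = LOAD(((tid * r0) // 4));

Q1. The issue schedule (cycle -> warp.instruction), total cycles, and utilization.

cycle 0: W0.I0
cycle 1: W1.I0
cycle 2: W2.I0
cycle 3: W0.I1
cycle 4: W1.I1
cycle 5: W2.I1
cycle 6: W1.I2
cycle 7: W2.I2
cycle 8: idle
cycle 9: W0.I2
cycle 10: W0.I3
cycle 11: idle
cycle 12: W1.I3
cycle 13: W1.I4
cycle 14: idle
cycle 15: idle
cycle 16: idle
cycle 17: idle
cycle 18: idle
cycle 19: W1.I5

Answer: 20 cycles, utilization 13/20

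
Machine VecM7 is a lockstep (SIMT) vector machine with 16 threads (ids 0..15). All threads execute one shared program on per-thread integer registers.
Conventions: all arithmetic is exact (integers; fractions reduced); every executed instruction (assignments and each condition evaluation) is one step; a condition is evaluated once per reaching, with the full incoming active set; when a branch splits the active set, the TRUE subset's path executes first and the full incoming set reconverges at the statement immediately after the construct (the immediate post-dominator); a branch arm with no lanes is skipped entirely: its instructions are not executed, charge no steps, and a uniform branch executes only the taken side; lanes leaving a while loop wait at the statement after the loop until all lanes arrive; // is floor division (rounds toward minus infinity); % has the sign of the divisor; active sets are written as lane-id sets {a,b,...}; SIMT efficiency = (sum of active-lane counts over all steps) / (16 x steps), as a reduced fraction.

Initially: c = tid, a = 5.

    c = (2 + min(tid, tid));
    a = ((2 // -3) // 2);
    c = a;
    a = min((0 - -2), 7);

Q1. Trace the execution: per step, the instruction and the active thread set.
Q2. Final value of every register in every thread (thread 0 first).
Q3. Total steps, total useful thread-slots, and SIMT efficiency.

step 0: c <- (2 + min(tid, tid))     {0,1,2,3,4,5,6,7,8,9,10,11,12,13,14,15}
step 1: a <- ((2 // -3) // 2)        {0,1,2,3,4,5,6,7,8,9,10,11,12,13,14,15}
step 2: c <- a                       {0,1,2,3,4,5,6,7,8,9,10,11,12,13,14,15}
step 3: a <- min((0 - -2), 7)        {0,1,2,3,4,5,6,7,8,9,10,11,12,13,14,15}

Answer: 4 steps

c: -1,-1,-1,-1,-1,-1,-1,-1,-1,-1,-1,-1,-1,-1,-1,-1
a: 2,2,2,2,2,2,2,2,2,2,2,2,2,2,2,2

steps = 4; useful = 64; efficiency = 64/64 = 1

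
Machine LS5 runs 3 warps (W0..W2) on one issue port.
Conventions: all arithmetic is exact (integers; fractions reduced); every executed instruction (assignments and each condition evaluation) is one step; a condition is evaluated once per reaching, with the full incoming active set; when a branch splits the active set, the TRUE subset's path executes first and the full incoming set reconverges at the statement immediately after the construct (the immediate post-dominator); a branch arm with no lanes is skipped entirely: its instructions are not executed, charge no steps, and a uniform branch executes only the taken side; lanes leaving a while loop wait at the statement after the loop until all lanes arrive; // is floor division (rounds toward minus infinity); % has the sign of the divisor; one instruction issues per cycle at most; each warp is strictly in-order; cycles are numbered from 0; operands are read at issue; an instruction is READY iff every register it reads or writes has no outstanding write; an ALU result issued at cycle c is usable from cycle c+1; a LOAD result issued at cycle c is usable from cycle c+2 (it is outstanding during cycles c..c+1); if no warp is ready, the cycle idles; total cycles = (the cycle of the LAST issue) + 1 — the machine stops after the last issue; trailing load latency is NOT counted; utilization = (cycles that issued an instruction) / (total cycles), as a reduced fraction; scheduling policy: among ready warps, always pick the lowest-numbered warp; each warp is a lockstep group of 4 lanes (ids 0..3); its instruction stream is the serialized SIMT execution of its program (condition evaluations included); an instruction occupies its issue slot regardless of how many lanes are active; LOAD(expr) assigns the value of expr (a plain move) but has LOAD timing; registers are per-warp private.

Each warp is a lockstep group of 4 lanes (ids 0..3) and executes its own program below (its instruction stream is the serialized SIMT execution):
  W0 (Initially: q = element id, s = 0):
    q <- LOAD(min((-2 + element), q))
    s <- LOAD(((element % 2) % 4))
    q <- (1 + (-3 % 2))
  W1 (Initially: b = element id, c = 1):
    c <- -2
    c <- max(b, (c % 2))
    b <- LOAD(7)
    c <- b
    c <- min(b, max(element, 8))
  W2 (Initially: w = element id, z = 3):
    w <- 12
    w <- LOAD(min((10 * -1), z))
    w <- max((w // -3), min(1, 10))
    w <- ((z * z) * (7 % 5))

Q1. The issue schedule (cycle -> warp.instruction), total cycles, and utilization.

cycle 0: W0.I0
cycle 1: W0.I1
cycle 2: W0.I2
cycle 3: W1.I0
cycle 4: W1.I1
cycle 5: W1.I2
cycle 6: W2.I0
cycle 7: W1.I3
cycle 8: W1.I4
cycle 9: W2.I1
cycle 10: idle
cycle 11: W2.I2
cycle 12: W2.I3

Answer: 13 cycles, utilization 12/13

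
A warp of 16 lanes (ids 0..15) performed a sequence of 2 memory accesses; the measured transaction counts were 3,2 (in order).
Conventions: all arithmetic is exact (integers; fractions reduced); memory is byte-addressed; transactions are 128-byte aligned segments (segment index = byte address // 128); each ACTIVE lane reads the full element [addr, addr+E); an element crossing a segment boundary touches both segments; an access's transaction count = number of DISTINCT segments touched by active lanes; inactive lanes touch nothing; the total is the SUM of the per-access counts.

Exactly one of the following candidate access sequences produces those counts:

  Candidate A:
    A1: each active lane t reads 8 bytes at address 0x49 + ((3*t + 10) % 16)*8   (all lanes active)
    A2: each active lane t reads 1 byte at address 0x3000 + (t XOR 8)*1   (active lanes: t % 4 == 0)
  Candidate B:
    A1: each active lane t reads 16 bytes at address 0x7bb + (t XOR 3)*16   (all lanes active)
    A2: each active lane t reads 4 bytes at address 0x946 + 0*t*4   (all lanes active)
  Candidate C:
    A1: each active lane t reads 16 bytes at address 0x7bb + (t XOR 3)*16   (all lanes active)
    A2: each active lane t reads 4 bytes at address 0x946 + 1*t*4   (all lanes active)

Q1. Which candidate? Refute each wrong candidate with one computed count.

A: A1 gives 2 transactions, not 3
B: A2 gives 1 transaction, not 2
C: all counts match (3,2)

Answer: C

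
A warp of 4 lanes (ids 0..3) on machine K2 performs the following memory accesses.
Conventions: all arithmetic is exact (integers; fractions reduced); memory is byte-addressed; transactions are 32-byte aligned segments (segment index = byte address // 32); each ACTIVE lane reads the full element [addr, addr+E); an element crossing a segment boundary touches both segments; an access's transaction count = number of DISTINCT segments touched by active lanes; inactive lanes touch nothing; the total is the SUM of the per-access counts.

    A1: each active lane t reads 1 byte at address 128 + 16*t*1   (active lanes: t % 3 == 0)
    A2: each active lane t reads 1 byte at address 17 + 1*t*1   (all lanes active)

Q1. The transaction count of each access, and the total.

A1: 2 transactions
A2: 1 transaction

Answer: 2,1; total 3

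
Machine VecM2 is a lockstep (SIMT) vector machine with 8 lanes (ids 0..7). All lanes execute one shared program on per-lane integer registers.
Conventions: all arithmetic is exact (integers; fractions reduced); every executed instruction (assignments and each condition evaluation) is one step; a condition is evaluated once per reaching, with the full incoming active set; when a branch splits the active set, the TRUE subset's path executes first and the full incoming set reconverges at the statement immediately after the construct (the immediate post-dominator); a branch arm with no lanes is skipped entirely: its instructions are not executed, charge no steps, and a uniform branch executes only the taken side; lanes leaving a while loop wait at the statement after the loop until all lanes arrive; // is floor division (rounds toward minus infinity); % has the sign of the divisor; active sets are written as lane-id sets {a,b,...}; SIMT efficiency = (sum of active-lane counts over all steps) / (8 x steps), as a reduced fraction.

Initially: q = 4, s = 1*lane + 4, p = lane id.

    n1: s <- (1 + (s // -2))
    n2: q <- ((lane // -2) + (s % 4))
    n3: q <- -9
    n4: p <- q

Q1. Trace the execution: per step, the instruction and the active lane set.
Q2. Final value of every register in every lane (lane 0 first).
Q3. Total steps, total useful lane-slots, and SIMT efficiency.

step 0: s <- (1 + (s // -2))         {0,1,2,3,4,5,6,7}
step 1: q <- ((lane // -2) + (s % 4)) {0,1,2,3,4,5,6,7}
step 2: q <- -9                      {0,1,2,3,4,5,6,7}
step 3: p <- q                       {0,1,2,3,4,5,6,7}

Answer: 4 steps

q: -9,-9,-9,-9,-9,-9,-9,-9
s: -1,-2,-2,-3,-3,-4,-4,-5
p: -9,-9,-9,-9,-9,-9,-9,-9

steps = 4; useful = 32; efficiency = 32/32 = 1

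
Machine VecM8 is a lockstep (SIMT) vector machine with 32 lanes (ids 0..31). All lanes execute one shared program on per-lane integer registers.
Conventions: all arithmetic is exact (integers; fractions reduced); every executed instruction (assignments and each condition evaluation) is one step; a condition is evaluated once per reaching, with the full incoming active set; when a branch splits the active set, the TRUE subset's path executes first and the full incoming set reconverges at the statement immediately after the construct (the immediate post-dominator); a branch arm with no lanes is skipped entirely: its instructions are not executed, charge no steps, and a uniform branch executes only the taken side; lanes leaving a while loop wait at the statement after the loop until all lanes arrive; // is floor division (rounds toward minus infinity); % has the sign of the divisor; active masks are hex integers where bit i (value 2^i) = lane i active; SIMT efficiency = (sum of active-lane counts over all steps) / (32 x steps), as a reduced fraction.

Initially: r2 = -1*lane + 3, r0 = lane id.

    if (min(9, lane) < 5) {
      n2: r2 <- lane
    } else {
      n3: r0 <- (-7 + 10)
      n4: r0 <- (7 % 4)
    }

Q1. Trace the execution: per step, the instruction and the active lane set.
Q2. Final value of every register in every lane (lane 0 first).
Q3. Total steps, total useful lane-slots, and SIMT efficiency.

step 0: eval (min(9, lane) < 5)      0xffffffff
step 1: r2 <- lane                   0x0000001f
step 2: r0 <- (-7 + 10)              0xffffffe0
step 3: r0 <- (7 % 4)                0xffffffe0

Answer: 4 steps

r2: 0,1,2,3,4,-2,-3,-4,-5,-6,-7,-8,-9,-10,-11,-12,-13,-14,-15,-16,-17,-18,-19,-20,-21,-22,-23,-24,-25,-26,-27,-28
r0: 0,1,2,3,4,3,3,3,3,3,3,3,3,3,3,3,3,3,3,3,3,3,3,3,3,3,3,3,3,3,3,3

steps = 4; useful = 91; efficiency = 91/128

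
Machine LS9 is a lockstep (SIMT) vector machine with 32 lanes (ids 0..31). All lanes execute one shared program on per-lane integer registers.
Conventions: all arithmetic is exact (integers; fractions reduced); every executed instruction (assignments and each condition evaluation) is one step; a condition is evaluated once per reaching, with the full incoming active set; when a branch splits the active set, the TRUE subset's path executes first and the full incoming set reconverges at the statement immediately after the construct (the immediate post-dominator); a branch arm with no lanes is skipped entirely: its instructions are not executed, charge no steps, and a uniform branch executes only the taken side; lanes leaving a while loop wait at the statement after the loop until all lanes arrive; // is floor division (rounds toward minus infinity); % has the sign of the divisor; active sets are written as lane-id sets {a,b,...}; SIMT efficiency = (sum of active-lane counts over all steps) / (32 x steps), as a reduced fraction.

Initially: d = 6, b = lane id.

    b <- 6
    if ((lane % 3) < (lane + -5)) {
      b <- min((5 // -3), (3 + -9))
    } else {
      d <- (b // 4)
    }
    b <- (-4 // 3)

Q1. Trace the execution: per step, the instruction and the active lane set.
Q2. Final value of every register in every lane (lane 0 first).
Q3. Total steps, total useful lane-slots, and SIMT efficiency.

step 0: b <- 6                       {0,1,2,3,4,5,6,7,8,9,10,11,12,13,14,15,16,17,18,19,20,21,22,23,24,25,26,27,28,29,30,31}
step 1: eval ((lane % 3) < (lane + -5)) {0,1,2,3,4,5,6,7,8,9,10,11,12,13,14,15,16,17,18,19,20,21,22,23,24,25,26,27,28,29,30,31}
step 2: b <- min((5 // -3), (3 + -9)) {6,7,8,9,10,11,12,13,14,15,16,17,18,19,20,21,22,23,24,25,26,27,28,29,30,31}
step 3: d <- (b // 4)                {0,1,2,3,4,5}
step 4: b <- (-4 // 3)               {0,1,2,3,4,5,6,7,8,9,10,11,12,13,14,15,16,17,18,19,20,21,22,23,24,25,26,27,28,29,30,31}

Answer: 5 steps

d: 1,1,1,1,1,1,6,6,6,6,6,6,6,6,6,6,6,6,6,6,6,6,6,6,6,6,6,6,6,6,6,6
b: -2,-2,-2,-2,-2,-2,-2,-2,-2,-2,-2,-2,-2,-2,-2,-2,-2,-2,-2,-2,-2,-2,-2,-2,-2,-2,-2,-2,-2,-2,-2,-2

steps = 5; useful = 128; efficiency = 128/160 = 4/5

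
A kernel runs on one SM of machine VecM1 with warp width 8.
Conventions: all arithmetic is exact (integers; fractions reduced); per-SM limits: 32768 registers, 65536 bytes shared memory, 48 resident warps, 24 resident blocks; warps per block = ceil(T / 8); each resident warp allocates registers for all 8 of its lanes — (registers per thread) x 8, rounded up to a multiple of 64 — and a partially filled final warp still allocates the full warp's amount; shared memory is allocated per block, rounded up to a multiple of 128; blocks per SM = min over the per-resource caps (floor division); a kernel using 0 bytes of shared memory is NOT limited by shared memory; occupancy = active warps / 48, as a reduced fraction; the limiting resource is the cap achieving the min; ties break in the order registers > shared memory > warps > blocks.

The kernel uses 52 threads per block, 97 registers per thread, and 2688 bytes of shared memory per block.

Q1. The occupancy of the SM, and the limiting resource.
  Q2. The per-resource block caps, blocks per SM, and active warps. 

Answer: occupancy 35/48, limited by registers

registers: 5 blocks
shared memory: 24 blocks
warps: 6 blocks
blocks: 24 blocks

Answer: 5 blocks, 35 active warps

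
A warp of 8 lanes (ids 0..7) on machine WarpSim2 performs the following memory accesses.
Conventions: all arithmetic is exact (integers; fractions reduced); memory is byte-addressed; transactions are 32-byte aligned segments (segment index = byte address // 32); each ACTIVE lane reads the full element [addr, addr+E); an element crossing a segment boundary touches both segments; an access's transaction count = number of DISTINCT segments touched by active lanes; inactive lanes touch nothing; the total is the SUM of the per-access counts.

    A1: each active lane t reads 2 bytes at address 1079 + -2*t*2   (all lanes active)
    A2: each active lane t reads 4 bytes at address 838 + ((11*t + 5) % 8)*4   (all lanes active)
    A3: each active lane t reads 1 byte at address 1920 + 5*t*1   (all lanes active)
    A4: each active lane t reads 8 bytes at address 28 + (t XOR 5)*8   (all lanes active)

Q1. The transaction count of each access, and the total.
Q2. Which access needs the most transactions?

A1: 2 transactions
A2: 2 transactions
A3: 2 transactions
A4: 3 transactions

Answer: 2,2,2,3; total 9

Answer: A4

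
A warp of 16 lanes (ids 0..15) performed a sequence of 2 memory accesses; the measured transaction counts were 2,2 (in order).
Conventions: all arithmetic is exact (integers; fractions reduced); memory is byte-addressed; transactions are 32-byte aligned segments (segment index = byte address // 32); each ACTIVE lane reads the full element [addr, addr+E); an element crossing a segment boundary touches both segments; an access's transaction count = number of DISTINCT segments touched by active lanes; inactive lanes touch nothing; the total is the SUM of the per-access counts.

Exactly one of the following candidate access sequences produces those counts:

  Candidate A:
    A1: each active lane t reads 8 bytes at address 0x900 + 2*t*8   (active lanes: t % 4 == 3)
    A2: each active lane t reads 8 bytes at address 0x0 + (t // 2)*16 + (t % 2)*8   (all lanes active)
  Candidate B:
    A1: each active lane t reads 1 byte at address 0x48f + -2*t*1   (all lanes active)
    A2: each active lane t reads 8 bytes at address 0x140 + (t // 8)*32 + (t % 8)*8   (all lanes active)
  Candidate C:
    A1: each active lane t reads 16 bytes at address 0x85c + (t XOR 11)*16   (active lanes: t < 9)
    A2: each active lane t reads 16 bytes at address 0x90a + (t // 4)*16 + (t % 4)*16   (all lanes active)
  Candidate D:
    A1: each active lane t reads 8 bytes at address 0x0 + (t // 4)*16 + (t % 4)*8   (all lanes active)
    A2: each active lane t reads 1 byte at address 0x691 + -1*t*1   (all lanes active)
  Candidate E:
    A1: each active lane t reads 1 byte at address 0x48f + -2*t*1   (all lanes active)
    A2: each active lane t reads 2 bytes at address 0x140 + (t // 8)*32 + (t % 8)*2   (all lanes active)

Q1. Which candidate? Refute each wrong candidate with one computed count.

A: A1 gives 4 transactions, not 2
B: A2 gives 3 transactions, not 2
C: A1 gives 6 transactions, not 2
D: A1 gives 3 transactions, not 2
E: all counts match (2,2)

Answer: E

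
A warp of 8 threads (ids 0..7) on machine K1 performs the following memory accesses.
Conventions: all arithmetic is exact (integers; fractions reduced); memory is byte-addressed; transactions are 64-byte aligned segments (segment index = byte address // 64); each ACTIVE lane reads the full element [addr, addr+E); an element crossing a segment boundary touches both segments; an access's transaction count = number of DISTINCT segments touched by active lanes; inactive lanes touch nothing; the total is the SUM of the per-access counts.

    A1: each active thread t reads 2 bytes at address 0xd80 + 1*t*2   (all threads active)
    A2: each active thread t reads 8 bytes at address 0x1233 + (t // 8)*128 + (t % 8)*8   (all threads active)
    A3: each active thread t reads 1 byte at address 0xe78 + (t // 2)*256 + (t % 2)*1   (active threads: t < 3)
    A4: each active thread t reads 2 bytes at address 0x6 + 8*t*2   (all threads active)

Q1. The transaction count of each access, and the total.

A1: 1 transaction
A2: 2 transactions
A3: 2 transactions
A4: 2 transactions

Answer: 1,2,2,2; total 7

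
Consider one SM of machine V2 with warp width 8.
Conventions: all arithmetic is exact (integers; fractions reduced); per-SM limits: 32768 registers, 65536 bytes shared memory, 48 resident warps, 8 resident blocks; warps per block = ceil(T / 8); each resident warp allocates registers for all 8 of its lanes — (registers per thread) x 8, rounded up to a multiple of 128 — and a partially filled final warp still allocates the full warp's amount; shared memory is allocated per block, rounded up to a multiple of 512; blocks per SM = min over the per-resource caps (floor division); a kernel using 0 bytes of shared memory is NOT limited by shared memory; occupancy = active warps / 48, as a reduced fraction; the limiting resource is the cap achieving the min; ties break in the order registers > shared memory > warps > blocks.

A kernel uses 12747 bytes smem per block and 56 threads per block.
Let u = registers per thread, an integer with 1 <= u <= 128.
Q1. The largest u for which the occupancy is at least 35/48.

Answer: u = 112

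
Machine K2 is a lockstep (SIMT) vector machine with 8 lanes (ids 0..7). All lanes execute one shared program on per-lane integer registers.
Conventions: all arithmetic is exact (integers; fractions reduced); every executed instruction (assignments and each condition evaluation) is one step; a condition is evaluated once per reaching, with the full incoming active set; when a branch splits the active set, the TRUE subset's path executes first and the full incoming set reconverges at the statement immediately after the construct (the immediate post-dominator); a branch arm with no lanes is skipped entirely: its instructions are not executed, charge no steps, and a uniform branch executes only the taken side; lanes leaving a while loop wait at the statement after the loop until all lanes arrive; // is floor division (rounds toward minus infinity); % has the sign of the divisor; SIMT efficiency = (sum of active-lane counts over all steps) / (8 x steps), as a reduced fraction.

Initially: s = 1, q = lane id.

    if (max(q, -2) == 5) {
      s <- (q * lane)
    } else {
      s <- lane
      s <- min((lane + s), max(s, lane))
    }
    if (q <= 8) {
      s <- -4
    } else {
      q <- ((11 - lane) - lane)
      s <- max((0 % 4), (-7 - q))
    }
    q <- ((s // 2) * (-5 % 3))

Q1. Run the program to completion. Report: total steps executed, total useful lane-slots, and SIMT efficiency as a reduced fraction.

Answer: 7 steps, 47 useful, 47/56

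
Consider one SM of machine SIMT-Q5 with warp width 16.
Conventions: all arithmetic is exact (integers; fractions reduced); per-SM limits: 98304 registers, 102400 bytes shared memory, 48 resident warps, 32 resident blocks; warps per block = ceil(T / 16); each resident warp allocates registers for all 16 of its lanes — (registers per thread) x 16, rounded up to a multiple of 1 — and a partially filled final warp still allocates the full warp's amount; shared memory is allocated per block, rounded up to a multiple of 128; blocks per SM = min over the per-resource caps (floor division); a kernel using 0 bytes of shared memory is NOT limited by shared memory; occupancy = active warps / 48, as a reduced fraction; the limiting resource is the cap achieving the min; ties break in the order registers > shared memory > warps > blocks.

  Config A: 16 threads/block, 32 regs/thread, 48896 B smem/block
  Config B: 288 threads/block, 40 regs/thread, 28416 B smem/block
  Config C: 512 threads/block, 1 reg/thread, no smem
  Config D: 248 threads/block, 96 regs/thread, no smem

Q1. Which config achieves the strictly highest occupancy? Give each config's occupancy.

occupancies: A 1/24, B 3/4, C 2/3, D 1

Answer: D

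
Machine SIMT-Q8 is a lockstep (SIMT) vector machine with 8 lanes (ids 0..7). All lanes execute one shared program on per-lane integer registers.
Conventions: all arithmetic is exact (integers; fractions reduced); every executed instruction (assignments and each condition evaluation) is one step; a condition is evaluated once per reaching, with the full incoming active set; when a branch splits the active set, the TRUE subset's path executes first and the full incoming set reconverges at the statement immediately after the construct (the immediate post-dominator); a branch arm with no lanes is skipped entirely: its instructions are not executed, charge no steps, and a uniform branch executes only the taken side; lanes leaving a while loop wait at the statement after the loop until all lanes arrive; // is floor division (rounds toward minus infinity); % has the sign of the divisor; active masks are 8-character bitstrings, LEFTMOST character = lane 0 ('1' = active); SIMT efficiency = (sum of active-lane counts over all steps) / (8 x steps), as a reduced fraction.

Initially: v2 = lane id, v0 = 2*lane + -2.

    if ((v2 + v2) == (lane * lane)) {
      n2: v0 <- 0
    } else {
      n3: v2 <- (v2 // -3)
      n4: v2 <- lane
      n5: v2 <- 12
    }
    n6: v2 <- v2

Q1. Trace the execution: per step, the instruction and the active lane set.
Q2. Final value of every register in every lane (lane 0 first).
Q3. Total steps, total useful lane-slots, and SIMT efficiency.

step 0: eval ((v2 + v2) == (lane * lane)) 11111111
step 1: v0 <- 0                      10100000
step 2: v2 <- (v2 // -3)             01011111
step 3: v2 <- lane                   01011111
step 4: v2 <- 12                     01011111
step 5: v2 <- v2                     11111111

Answer: 6 steps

v2: 0,12,2,12,12,12,12,12
v0: 0,0,0,4,6,8,10,12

steps = 6; useful = 36; efficiency = 36/48 = 3/4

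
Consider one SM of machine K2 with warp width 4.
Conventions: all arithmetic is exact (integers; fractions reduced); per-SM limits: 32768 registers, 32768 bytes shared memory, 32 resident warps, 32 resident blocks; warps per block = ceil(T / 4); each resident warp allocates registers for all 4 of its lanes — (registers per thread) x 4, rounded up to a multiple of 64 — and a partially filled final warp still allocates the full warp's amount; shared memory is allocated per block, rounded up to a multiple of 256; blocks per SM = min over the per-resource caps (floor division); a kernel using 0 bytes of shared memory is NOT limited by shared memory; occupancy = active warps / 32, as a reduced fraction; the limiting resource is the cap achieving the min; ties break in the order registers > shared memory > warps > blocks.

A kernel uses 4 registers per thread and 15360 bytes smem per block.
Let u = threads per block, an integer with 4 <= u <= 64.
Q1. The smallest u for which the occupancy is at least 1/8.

Answer: u = 5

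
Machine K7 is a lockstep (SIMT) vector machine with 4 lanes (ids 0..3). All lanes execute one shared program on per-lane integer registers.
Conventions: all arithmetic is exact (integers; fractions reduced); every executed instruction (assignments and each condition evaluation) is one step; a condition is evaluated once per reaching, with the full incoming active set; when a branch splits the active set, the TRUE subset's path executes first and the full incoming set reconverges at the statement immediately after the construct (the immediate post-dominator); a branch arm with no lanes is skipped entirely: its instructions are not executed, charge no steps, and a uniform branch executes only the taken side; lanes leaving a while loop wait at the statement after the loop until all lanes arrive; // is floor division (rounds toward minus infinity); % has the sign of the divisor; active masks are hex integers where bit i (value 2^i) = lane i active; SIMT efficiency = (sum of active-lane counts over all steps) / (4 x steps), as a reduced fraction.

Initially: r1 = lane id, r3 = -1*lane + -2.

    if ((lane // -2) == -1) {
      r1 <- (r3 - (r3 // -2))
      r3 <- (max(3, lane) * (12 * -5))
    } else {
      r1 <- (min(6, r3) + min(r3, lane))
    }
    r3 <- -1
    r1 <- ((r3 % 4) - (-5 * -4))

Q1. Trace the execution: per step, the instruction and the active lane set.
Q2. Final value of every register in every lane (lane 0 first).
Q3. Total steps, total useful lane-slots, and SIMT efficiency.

step 0: eval ((lane // -2) == -1)    0xf
step 1: r1 <- (r3 - (r3 // -2))      0x6
step 2: r3 <- (max(3, lane) * (12 * -5)) 0x6
step 3: r1 <- (min(6, r3) + min(r3, lane)) 0x9
step 4: r3 <- -1                     0xf
step 5: r1 <- ((r3 % 4) - (-5 * -4)) 0xf

Answer: 6 steps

r1: -17,-17,-17,-17
r3: -1,-1,-1,-1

steps = 6; useful = 18; efficiency = 18/24 = 3/4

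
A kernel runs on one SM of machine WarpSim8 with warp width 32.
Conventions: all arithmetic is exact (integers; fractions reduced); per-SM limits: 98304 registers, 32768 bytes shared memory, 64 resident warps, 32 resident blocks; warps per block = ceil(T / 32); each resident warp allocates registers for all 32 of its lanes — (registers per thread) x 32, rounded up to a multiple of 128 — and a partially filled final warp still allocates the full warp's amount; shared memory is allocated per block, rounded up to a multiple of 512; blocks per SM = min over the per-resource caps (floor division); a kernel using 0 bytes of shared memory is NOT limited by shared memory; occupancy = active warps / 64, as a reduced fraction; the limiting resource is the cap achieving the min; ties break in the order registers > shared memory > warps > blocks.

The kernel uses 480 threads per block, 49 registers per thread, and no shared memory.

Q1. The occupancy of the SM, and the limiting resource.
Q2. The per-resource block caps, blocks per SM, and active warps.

Answer: occupancy 45/64, limited by registers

registers: 3 blocks
shared memory: no limit (kernel uses none)
warps: 4 blocks
blocks: 32 blocks

Answer: 3 blocks, 45 active warps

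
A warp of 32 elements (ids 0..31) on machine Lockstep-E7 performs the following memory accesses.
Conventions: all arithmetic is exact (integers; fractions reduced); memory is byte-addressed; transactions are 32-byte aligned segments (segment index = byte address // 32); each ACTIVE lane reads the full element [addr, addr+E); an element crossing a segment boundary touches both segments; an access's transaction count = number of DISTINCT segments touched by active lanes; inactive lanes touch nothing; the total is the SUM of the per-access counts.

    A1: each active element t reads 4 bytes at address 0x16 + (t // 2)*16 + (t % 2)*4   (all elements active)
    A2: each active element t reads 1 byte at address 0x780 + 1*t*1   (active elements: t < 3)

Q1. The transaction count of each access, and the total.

A1: 9 transactions
A2: 1 transaction

Answer: 9,1; total 10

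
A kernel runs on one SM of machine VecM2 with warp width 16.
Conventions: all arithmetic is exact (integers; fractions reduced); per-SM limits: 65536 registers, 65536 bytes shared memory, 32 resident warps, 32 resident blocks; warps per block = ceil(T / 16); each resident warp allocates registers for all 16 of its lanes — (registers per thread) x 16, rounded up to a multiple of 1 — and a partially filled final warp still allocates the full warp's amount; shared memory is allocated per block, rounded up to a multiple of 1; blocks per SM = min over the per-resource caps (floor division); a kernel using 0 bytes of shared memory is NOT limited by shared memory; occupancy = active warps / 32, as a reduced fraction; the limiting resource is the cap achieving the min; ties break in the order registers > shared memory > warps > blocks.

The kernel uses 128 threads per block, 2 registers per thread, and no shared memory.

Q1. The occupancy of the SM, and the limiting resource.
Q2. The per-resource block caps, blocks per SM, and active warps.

Answer: occupancy 1, limited by warps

registers: 256 blocks
shared memory: no limit (kernel uses none)
warps: 4 blocks
blocks: 32 blocks

Answer: 4 blocks, 32 active warps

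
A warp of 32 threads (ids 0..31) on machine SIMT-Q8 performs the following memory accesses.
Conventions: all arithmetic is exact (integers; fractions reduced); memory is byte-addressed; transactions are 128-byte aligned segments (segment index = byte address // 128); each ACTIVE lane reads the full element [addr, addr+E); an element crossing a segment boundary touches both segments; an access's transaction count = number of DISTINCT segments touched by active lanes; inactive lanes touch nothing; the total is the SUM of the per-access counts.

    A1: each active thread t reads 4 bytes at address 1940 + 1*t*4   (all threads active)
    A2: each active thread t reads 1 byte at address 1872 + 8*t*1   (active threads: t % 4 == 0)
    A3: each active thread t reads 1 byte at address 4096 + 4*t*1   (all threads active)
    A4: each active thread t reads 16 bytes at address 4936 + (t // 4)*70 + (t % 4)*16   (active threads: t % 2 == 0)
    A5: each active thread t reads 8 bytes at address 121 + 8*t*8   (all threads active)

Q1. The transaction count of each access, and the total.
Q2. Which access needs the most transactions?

A1: 2 transactions
A2: 3 transactions
A3: 1 transaction
A4: 5 transactions
A5: 17 transactions

Answer: 2,3,1,5,17; total 28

Answer: A5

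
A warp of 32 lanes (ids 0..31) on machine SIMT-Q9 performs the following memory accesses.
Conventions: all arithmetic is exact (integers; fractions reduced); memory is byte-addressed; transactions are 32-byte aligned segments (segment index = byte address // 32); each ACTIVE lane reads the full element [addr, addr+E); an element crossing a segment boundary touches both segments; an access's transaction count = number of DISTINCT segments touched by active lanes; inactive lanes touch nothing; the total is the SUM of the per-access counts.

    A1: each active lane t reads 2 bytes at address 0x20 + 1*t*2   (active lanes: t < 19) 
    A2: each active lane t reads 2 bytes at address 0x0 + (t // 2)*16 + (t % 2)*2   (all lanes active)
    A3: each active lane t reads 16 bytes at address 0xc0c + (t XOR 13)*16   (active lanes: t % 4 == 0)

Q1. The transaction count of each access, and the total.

A1: 2 transactions
A2: 8 transactions
A3: 16 transactions

Answer: 2,8,16; total 26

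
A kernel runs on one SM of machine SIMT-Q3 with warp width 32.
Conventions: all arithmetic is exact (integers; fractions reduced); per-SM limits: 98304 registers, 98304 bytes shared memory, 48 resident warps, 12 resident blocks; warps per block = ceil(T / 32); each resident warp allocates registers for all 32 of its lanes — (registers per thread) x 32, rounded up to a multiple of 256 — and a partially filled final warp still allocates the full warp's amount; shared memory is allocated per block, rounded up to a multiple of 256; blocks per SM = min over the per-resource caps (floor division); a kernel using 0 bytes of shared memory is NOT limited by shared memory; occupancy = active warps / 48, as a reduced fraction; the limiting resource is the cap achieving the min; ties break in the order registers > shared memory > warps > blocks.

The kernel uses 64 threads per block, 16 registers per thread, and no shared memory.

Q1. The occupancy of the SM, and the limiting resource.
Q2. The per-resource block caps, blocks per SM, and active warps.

Answer: occupancy 1/2, limited by blocks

registers: 96 blocks
shared memory: no limit (kernel uses none)
warps: 24 blocks
blocks: 12 blocks

Answer: 12 blocks, 24 active warps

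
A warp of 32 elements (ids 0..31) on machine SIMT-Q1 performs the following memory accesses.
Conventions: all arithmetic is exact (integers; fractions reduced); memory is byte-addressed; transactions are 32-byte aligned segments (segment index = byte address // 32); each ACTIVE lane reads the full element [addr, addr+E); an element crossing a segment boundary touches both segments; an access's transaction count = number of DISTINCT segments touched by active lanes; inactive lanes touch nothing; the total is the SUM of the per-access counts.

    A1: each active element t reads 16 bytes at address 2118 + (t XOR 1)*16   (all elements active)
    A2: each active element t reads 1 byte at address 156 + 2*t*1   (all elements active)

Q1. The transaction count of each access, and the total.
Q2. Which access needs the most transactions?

A1: 17 transactions
A2: 3 transactions

Answer: 17,3; total 20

Answer: A1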